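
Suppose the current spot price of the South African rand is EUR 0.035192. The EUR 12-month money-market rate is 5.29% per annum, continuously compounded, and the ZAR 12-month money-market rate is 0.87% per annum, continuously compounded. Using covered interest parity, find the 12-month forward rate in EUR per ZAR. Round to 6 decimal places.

T = 1 year.
EUR accumulates by e^(0.0529×1) = 1.0543242.
ZAR accumulates by e^(0.0087×1) = 1.008738.
CIP: F = S · (grow EUR)/(grow ZAR) = 0.035192 × 1.0543242/1.008738 = 0.03678237 EUR per ZAR.

0.036782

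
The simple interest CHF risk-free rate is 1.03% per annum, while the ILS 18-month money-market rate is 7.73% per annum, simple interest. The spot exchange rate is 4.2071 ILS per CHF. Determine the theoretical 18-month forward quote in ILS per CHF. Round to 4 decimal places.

T = 18/12 years.
ILS growth factor: 1 + 0.0773×18/12 = 1.115950.
Growth of 1 CHF over T: 1 + 0.0103×18/12 = 1.015450.
So F = 4.2071 × 1.115950 / 1.015450 = 4.623480 (ILS/CHF).

4.6235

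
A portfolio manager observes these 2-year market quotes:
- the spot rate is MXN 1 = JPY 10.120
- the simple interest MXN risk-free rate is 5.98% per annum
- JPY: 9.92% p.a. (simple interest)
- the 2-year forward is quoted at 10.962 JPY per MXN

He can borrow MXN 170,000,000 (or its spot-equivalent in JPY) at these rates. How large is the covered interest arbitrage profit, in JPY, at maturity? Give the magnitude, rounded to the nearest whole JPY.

T = 2 years.
Keep in MXN, deliver into the forward: 170,000,000·1.119600·10.962 = JPY 2,086,419,384.00.
Swap to JPY now, deposit: 170,000,000·10.120·1.198400 = JPY 2,061,727,360.00.
The quoted forward overvalues MXN, so borrow JPY, buy MXN at spot, deposit the MXN at 5.98%, and sell the proceeds forward at 10.962.
Arbitrage profit = |2,086,419,384.00 − 2,061,727,360.00| = JPY 24,692,024.

JPY 24,692,024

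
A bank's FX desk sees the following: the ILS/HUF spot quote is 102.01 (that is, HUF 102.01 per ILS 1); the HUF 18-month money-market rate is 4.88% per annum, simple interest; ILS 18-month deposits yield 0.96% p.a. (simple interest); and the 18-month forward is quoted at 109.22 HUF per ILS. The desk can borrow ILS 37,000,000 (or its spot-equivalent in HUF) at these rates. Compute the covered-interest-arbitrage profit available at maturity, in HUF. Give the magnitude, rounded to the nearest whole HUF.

HUF 48,678,532

T = 18/12 years.
Invest the ILS and cover forward: 37,000,000 × 1.014400 × 109.22 = HUF 4,099,332,416.00.
Convert at spot and invest in HUF: 37,000,000 × 102.01 × 1.073200 = HUF 4,050,653,884.00.
The quoted forward overvalues ILS, so borrow HUF, buy ILS at spot, deposit the ILS at 0.96%, and sell the proceeds forward at 109.22.
Profit = 4,099,332,416.00 − 4,050,653,884.00 = HUF 48,678,532.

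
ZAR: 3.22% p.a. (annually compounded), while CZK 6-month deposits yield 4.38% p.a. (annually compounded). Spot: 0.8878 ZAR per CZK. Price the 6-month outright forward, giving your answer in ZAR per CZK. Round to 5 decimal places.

0.88285

T = 6/12 years.
Growth of 1 ZAR over T: (1 + 0.0322)^(6/12) = 1.0159724.
CZK growth factor: (1 + 0.0438)^(6/12) = 1.0216653.
Forward (ZAR per CZK) = 0.8878 × 1.0159724 / 1.0216653 = 0.8828530.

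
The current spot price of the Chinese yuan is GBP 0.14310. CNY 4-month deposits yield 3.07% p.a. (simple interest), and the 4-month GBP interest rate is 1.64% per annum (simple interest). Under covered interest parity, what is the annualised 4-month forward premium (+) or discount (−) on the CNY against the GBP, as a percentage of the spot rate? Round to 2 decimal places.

T = 4/12 years.
CIP forward (GBP per CNY) = 0.1431 × 1.0054667/1.0102333 = 0.14242481.
(F − S)/S ÷ T = (0.14242481 − 0.1431)/0.1431/(4/12) = -0.014155 → -1.42%.

-1.42%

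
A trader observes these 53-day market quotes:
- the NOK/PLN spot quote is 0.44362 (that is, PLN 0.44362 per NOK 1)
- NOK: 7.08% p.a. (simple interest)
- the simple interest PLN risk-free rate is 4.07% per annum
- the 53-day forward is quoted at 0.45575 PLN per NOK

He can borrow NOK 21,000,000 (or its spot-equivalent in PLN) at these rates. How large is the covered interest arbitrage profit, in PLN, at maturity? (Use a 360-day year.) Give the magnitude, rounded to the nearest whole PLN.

T = 53/360 years.
Invest the NOK and cover forward: 21,000,000 × 1.010423333 × 0.45575 = PLN 9,670,509.11.
Convert at spot and invest in PLN: 21,000,000 × 0.44362 × 1.005991944 = PLN 9,371,841.07.
The quoted forward overvalues NOK, so borrow PLN, buy NOK at spot, deposit the NOK at 7.08%, and sell the proceeds forward at 0.45575.
Profit = 9,670,509.11 − 9,371,841.07 = PLN 298,668.

PLN 298,668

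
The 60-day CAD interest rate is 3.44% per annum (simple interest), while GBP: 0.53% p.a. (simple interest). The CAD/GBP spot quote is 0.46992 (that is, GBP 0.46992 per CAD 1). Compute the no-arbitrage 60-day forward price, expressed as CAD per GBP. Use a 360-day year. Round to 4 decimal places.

T = 60/360 years.
Growth of 1 GBP over T: 1 + 0.0053×60/360 = 1.0008833.
CAD growth factor: 1 + 0.0344×60/360 = 1.0057333.
CIP: F = S · (grow GBP)/(grow CAD) = 0.46992 × 1.0008833/1.0057333 = 0.4676539 GBP per CAD.
Quoted the other way: 1/0.4676539 = 2.1383 CAD per GBP.

2.1383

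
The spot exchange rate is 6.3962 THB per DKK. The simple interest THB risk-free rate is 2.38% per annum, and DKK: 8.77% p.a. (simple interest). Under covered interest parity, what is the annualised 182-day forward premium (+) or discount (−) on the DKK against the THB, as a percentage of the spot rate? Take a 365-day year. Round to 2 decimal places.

T = 182/365 years.
F = S · g_THB/g_DKK = 6.3962 × 1.0118674/1.0437299 = 6.2009398.
(F − S)/S ÷ T = (6.2009398 − 6.3962)/6.3962/(182/365) = -0.061223 → -6.12%.

-6.12%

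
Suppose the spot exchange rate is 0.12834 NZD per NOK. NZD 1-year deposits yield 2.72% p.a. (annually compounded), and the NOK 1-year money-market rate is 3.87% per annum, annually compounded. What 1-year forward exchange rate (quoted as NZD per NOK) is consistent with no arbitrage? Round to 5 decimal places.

T = 1 year.
NZD growth factor: (1 + 0.0272)^1 = 1.027200.
Growth of 1 NOK over T: (1 + 0.0387)^1 = 1.038700.
So F = 0.12834 × 1.027200 / 1.038700 = 0.1269191 (NZD/NOK).

0.12692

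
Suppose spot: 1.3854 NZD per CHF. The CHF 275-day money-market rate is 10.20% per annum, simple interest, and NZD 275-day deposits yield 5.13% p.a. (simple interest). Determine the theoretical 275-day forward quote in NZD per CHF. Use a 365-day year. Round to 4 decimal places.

1.3363

T = 275/365 years.
Growth of 1 NZD over T: 1 + 0.0513×275/365 = 1.0386507.
CHF growth factor: 1 + 0.1020×275/365 = 1.0768493.
So F = 1.3854 × 1.0386507 / 1.0768493 = 1.336256 (NZD/CHF).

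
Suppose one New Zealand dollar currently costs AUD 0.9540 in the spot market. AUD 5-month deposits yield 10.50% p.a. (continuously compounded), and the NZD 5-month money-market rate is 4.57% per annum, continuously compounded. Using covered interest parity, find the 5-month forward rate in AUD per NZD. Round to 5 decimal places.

0.97787

T = 5/12 years.
Growth of 1 AUD over T: e^(0.1050×5/12) = 1.0447211.
NZD accumulates by e^(0.0457×5/12) = 1.0192241.
So F = 0.954 × 1.0447211 / 1.0192241 = 0.9778653 (AUD/NZD).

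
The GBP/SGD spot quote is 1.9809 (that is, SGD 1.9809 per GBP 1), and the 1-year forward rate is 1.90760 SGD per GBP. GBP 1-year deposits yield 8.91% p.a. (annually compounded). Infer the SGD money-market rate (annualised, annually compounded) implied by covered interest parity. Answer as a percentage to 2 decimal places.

4.88%

T = 1 year.
F/S = 1.9076/1.9809 = 0.9629966 = (growth of SGD) / (growth of GBP).
GBP growth factor: (1 + 0.0891)^1 = 1.089100.
Hence g_SGD = 1.0487996.
Annualise: 1.0487996^(1/1) − 1 = 0.048800 = 4.88%.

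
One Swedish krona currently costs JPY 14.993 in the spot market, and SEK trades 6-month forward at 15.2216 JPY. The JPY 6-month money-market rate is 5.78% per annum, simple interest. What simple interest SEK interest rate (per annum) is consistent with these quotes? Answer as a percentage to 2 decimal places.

2.69%

T = 6/12 years.
By CIP, F/S equals the JPY-to-SEK growth ratio: 15.2216/14.993 = 1.0152471.
The JPY side grows by 1 + 0.0578×6/12 = 1.028900.
Hence g_SEK = 1.0134479.
(1.0134479 − 1)/T = 0.026896, i.e. 2.69%.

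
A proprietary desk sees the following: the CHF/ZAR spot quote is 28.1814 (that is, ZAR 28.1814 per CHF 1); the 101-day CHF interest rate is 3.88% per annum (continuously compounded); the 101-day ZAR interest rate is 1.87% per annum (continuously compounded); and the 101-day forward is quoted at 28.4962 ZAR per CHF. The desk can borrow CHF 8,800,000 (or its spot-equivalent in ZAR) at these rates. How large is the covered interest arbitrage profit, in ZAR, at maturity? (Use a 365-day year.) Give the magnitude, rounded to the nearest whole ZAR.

T = 101/365 years.
Keep in CHF, deliver into the forward: 8,800,000·1.01079428073·28.4962 = ZAR 253,473,404.65.
Swap to ZAR now, deposit: 8,800,000·28.1814·1.0051879315 = ZAR 249,282,907.92.
The quoted forward overvalues CHF, so borrow ZAR, buy CHF at spot, deposit the CHF at 3.88%, and sell the proceeds forward at 28.4962.
Arbitrage profit = |253,473,404.65 − 249,282,907.92| = ZAR 4,190,497.

ZAR 4,190,497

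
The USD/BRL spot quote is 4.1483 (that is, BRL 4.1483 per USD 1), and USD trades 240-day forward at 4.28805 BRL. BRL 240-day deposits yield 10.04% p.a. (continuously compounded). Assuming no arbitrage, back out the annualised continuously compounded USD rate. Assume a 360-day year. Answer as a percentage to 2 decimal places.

5.07%

T = 240/360 years.
CIP gives F = S · g_BRL/g_USD, so g_BRL/g_USD = 4.28805/4.1483 = 1.0336885.
BRL growth factor: e^(0.1004×240/360) = 1.0692242.
So the USD growth factor = 1.0343776.
r = ln(1.0343776)/(240/360) = 0.050700 → 5.07%.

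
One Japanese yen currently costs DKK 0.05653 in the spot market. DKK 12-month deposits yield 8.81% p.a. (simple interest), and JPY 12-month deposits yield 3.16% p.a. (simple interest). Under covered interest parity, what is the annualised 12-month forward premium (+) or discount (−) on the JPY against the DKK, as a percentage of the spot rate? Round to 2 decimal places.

+5.48%

T = 1 year.
F = S · g_DKK/g_JPY = 0.05653 × 1.088100/1.031600 = 0.05962611.
Annualised premium = (F − S)/S × (1/T) = (0.05962611 − 0.05653)/0.05653 ÷ 1 = 5.48%.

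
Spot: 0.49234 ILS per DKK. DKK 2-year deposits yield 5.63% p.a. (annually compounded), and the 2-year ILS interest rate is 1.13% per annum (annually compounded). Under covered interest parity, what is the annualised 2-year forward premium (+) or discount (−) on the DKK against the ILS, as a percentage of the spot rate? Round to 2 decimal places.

-4.17%

T = 2 years.
No-arbitrage forward: 0.49234 × 1.0227277 / 1.1157697 = 0.45128467 ILS/DKK.
(F − S)/S ÷ T = (0.45128467 − 0.49234)/0.49234/2 = -0.041694 → -4.17%.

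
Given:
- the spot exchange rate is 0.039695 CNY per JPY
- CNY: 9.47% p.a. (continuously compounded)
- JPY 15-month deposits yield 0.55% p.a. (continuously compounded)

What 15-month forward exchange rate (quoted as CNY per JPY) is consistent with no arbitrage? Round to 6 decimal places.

0.044377

T = 15/12 years.
Growth of 1 CNY over T: e^(0.0947×15/12) = 1.1256662.
Growth of 1 JPY over T: e^(0.0055×15/12) = 1.0068987.
Forward (CNY per JPY) = 0.039695 × 1.1256662 / 1.0068987 = 0.04437717.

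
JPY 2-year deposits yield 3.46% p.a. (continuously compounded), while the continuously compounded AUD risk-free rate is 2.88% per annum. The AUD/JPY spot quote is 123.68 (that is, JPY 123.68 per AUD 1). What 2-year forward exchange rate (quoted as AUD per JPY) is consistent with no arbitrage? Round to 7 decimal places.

T = 2 years.
Growth of 1 JPY over T: e^(0.0346×2) = 1.0716505.
Growth of 1 AUD over T: e^(0.0288×2) = 1.0592912.
So F = 123.68 × 1.0716505 / 1.0592912 = 125.1230 (JPY/AUD).
Quoted the other way: 1/125.1230 = 0.0079921 AUD per JPY.

0.0079921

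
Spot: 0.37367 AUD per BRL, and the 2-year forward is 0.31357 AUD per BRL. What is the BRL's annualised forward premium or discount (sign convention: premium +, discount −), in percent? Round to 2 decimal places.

-8.04%

T = 2 years.
Period premium: (0.31357 − 0.37367)/0.37367 = -0.1608371.
Per annum: -0.1608371 / 2 = -0.080419 = -8.04%.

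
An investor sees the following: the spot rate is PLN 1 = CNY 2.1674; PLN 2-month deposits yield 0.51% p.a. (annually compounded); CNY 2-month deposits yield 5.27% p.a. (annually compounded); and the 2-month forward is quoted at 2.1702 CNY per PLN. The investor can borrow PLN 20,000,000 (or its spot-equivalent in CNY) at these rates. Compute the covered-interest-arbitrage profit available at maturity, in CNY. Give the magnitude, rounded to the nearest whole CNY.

T = 2/12 years.
Route A — deposit PLN, sell forward: 20,000,000 × 1.0008481994 × 2.1702 = CNY 43,440,815.25.
Route B — convert at spot, deposit CNY: 20,000,000 × 2.1674 × 1.0085964545 = CNY 43,720,639.11.
The quoted forward undervalues PLN, so borrow PLN, convert to CNY at spot, deposit the CNY at 5.27%, and buy PLN forward at 2.1702 to cover the loan.
The gap between the two covered legs is CNY 279,824.

CNY 279,824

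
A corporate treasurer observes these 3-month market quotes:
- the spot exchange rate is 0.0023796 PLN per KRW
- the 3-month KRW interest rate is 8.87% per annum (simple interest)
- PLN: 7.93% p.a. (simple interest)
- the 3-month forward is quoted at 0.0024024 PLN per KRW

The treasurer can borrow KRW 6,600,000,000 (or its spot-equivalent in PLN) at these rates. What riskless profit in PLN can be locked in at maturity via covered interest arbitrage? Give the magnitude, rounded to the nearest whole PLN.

PLN 190,724

T = 3/12 years.
Route A — deposit KRW, sell forward: 6,600,000,000 × 1.022175 × 0.0024024 = PLN 16,207,443.25.
Route B — convert at spot, deposit PLN: 6,600,000,000 × 0.0023796 × 1.019825 = PLN 16,016,718.76.
The quoted forward overvalues KRW, so borrow PLN, buy KRW at spot, deposit the KRW at 8.87%, and sell the proceeds forward at 0.0024024.
Profit = 16,207,443.25 − 16,016,718.76 = PLN 190,724.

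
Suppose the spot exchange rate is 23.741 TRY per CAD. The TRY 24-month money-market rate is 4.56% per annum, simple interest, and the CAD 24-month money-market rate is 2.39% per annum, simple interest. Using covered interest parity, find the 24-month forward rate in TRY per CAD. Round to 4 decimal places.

24.7244

T = 2 years.
TRY accumulates by 1 + 0.0456×2 = 1.091200.
CAD accumulates by 1 + 0.0239×2 = 1.047800.
So F = 23.741 × 1.091200 / 1.047800 = 24.724355 (TRY/CAD).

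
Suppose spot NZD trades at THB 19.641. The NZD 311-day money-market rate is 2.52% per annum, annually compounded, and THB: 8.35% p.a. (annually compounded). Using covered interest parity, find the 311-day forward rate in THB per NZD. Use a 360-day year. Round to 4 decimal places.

20.6022

T = 311/360 years.
THB growth factor: (1 + 0.0835)^(311/360) = 1.07173722.
NZD growth factor: (1 + 0.0252)^(311/360) = 1.02173302.
So F = 19.641 × 1.07173722 / 1.02173302 = 20.602242 (THB/NZD).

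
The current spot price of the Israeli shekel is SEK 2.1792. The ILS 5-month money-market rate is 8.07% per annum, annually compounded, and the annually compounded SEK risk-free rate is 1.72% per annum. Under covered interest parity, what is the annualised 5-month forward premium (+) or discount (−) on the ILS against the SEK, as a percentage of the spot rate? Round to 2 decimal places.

-5.98%

T = 5/12 years.
CIP forward (SEK per ILS) = 2.1792 × 1.007131/1.0328656 = 2.1249036.
(F − S)/S ÷ T = (2.1249036 − 2.1792)/2.1792/(5/12) = -0.059798 → -5.98%.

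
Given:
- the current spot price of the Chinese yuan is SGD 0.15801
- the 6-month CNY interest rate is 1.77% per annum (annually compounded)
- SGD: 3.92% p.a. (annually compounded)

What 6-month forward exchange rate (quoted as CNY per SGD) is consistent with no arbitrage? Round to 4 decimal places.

T = 6/12 years.
SGD accumulates by (1 + 0.0392)^(6/12) = 1.0194116.
Growth of 1 CNY over T: (1 + 0.0177)^(6/12) = 1.0088112.
Forward (SGD per CNY) = 0.15801 × 1.0194116 / 1.0088112 = 0.1596703.
Invert for CNY per SGD: 1 / 0.1596703 = 6.2629.

6.2629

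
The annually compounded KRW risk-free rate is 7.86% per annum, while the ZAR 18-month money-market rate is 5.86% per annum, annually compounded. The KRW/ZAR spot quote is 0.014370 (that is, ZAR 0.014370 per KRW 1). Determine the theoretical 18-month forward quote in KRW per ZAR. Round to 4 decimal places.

T = 18/12 years.
ZAR growth factor: (1 + 0.0586)^(18/12) = 1.08917543.
Growth of 1 KRW over T: (1 + 0.0786)^(18/12) = 1.12018725.
CIP: F = S · (grow ZAR)/(grow KRW) = 0.01437 × 1.08917543/1.12018725 = 0.013972174 ZAR per KRW.
Quoted the other way: 1/0.013972174 = 71.5708 KRW per ZAR.

71.5708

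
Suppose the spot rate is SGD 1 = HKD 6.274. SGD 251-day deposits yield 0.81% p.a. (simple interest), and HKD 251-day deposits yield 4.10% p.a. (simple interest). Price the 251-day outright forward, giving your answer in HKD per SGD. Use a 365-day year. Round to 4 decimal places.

6.4152

T = 251/365 years.
HKD accumulates by 1 + 0.0410×251/365 = 1.0281945.
SGD growth factor: 1 + 0.0081×251/365 = 1.0055701.
CIP: F = S · (grow HKD)/(grow SGD) = 6.274 × 1.0281945/1.0055701 = 6.415159 HKD per SGD.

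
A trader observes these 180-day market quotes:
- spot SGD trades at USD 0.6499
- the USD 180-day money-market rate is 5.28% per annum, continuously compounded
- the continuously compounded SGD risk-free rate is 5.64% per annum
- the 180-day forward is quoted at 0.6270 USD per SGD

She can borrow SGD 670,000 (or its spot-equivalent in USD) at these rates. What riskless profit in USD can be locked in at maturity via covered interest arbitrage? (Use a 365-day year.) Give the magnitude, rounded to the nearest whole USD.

USD 14,982

T = 180/365 years.
Keep in SGD, deliver into the forward: 670,000·1.02820411·0.6270 = USD 431,938.26.
Swap to USD now, deposit: 670,000·0.6499·1.02638032 = USD 446,919.86.
The quoted forward undervalues SGD, so borrow SGD, convert to USD at spot, deposit the USD at 5.28%, and buy SGD forward at 0.6270 to cover the loan.
Arbitrage profit = |431,938.26 − 446,919.86| = USD 14,982.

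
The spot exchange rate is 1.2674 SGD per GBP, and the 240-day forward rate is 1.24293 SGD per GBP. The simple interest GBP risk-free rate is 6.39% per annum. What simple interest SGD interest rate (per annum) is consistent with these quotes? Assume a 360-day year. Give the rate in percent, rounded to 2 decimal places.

T = 240/360 years.
By CIP, F/S equals the SGD-to-GBP growth ratio: 1.24293/1.2674 = 0.9806928.
GBP growth factor: 1 + 0.0639×240/360 = 1.042600.
So the SGD growth factor = 1.0224703.
r = (1.0224703 − 1)/(240/360) = 0.033705 → 3.37%.

3.37%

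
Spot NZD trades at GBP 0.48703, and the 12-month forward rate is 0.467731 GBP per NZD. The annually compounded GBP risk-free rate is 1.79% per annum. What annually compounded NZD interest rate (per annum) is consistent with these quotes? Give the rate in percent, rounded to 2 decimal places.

T = 1 year.
CIP gives F = S · g_GBP/g_NZD, so g_GBP/g_NZD = 0.467731/0.48703 = 0.9603741.
The GBP side grows by (1 + 0.0179)^1 = 1.017900.
That pins the NZD growth at 1.0598995.
r = 1.0598995^(1/1) − 1 = 0.059899 → 5.99%.

5.99%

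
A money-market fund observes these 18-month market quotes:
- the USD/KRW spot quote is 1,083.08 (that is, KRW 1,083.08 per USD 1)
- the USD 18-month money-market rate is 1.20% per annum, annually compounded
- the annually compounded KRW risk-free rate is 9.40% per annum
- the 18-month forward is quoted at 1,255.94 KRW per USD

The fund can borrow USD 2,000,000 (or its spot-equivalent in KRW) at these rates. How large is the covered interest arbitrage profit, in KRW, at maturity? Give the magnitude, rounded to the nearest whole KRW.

T = 18/12 years.
Route A — deposit USD, sell forward: 2,000,000 × 1.018053892483 × 1255.94 = KRW 2,557,229,211.45.
Route B — convert at spot, deposit KRW: 2,000,000 × 1083.08 × 1.144263336824 = KRW 2,478,657,469.69.
The quoted forward overvalues USD, so borrow KRW, buy USD at spot, deposit the USD at 1.20%, and sell the proceeds forward at 1,255.94.
Arbitrage profit = |2,557,229,211.45 − 2,478,657,469.69| = KRW 78,571,742.

KRW 78,571,742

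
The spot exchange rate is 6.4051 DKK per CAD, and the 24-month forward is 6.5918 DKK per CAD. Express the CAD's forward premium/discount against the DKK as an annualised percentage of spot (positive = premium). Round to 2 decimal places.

+1.46%

T = 2 years.
CAD trades forward at +2.91486% vs spot over the period.
Per annum: 0.0291486 / 2 = 0.014574 = 1.46%.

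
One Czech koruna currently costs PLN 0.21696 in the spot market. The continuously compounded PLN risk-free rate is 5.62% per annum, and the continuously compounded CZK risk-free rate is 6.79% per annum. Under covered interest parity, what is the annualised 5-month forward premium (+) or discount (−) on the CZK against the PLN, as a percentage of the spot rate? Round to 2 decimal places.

-1.17%

T = 5/12 years.
CIP forward (PLN per CZK) = 0.21696 × 1.023693/1.0286957 = 0.21590489.
Annualised premium = (F − S)/S × (1/T) = (0.21590489 − 0.21696)/0.21696 ÷ (5/12) = -1.17%.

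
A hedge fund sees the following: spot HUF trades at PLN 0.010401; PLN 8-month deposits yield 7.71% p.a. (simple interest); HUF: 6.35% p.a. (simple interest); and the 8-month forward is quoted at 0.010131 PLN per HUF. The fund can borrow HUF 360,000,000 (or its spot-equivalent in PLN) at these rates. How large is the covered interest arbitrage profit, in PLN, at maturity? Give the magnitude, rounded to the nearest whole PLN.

PLN 135,264

T = 8/12 years.
Keep in HUF, deliver into the forward: 360,000,000·1.042333333·0.010131 = PLN 3,801,556.44.
Swap to PLN now, deposit: 360,000,000·0.010401·1.051400 = PLN 3,936,820.10.
The quoted forward undervalues HUF, so borrow HUF, convert to PLN at spot, deposit the PLN at 7.71%, and buy HUF forward at 0.010131 to cover the loan.
Arbitrage profit = |3,801,556.44 − 3,936,820.10| = PLN 135,264.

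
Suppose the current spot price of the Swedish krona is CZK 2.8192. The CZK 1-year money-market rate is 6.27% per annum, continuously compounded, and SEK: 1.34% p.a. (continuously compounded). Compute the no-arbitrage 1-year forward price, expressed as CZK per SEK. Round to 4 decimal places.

2.9617

T = 1 year.
Growth of 1 CZK over T: e^(0.0627×1) = 1.0647074.
SEK accumulates by e^(0.0134×1) = 1.0134902.
Forward (CZK per SEK) = 2.8192 × 1.0647074 / 1.0134902 = 2.961670.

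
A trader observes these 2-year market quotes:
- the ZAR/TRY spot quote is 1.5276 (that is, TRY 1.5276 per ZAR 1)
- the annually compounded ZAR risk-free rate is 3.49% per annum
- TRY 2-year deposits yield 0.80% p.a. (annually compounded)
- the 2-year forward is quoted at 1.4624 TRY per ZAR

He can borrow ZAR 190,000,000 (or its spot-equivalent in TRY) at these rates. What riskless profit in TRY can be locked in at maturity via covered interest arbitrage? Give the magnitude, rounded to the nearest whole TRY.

T = 2 years.
Route A — deposit ZAR, sell forward: 190,000,000 × 1.07101801 × 1.4624 = TRY 297,588,780.19.
Route B — convert at spot, deposit TRY: 190,000,000 × 1.5276 × 1.016064 = TRY 294,906,479.62.
The quoted forward overvalues ZAR, so borrow TRY, buy ZAR at spot, deposit the ZAR at 3.49%, and sell the proceeds forward at 1.4624.
Arbitrage profit = |297,588,780.19 − 294,906,479.62| = TRY 2,682,301.

TRY 2,682,301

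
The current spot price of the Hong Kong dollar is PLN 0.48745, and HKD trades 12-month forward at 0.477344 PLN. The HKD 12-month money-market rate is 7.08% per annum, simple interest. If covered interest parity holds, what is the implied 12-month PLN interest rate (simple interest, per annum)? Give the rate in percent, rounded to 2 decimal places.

T = 1 year.
CIP gives F = S · g_PLN/g_HKD, so g_PLN/g_HKD = 0.477344/0.48745 = 0.9792676.
HKD growth factor: 1 + 0.0708×1 = 1.070800.
Hence g_PLN = 1.0485997.
(1.0485997 − 1)/T = 0.048600, i.e. 4.86%.

4.86%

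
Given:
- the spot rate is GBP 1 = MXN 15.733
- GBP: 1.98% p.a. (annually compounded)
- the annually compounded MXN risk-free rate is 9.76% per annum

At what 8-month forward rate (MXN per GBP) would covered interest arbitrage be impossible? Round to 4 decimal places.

16.5233

T = 8/12 years.
MXN accumulates by (1 + 0.0976)^(8/12) = 1.06405171.
Growth of 1 GBP over T: (1 + 0.0198)^(8/12) = 1.01315682.
Forward (MXN per GBP) = 15.733 × 1.06405171 / 1.01315682 = 16.523331.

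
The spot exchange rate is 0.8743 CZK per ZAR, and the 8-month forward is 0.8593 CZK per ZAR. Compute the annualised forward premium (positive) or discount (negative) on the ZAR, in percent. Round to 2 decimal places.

-2.57%

T = 8/12 years.
ZAR trades forward at -1.71566% vs spot over the period.
×(1/T) gives -2.57% p.a.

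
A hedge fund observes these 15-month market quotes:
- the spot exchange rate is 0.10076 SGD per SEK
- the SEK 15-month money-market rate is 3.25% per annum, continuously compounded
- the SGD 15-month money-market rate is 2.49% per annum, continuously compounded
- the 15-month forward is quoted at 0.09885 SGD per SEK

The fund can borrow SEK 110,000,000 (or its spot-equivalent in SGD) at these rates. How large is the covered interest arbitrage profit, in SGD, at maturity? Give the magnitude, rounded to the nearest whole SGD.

T = 15/12 years.
Keep in SEK, deliver into the forward: 110,000,000·1.0414614843·0.09885 = SGD 11,324,331.45.
Swap to SGD now, deposit: 110,000,000·0.10076·1.0316144476 = SGD 11,434,001.89.
The quoted forward undervalues SEK, so borrow SEK, convert to SGD at spot, deposit the SGD at 2.49%, and buy SEK forward at 0.09885 to cover the loan.
The gap between the two covered legs is SGD 109,670.

SGD 109,670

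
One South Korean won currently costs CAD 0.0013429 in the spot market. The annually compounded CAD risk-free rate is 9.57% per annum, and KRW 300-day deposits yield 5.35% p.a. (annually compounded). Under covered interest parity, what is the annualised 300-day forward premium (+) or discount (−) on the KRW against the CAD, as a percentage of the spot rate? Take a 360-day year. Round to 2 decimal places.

T = 300/360 years.
F = S · g_CAD/g_KRW = 0.0013429 × 1.0791365/1.0443886 = 0.0013875797.
(F − S)/S ÷ T = (0.0013875797 − 0.0013429)/0.0013429/(300/360) = 0.039925 → 3.99%.

+3.99%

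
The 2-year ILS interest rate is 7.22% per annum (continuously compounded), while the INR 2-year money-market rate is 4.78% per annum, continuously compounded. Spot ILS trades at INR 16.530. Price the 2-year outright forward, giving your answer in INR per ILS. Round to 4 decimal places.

15.7427

T = 2 years.
Growth of 1 INR over T: e^(0.0478×2) = 1.10031885.
Growth of 1 ILS over T: e^(0.0722×2) = 1.15534615.
So F = 16.53 × 1.10031885 / 1.15534615 = 15.742702 (INR/ILS).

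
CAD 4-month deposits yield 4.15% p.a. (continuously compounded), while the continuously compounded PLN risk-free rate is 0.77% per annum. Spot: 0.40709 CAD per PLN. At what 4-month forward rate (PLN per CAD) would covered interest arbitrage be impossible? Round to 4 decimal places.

T = 4/12 years.
CAD growth factor: e^(0.0415×4/12) = 1.0139295.
PLN growth factor: e^(0.0077×4/12) = 1.002570.
So F = 0.40709 × 1.0139295 / 1.002570 = 0.4117025 (CAD/PLN).
Quoted the other way: 1/0.4117025 = 2.4289 PLN per CAD.

2.4289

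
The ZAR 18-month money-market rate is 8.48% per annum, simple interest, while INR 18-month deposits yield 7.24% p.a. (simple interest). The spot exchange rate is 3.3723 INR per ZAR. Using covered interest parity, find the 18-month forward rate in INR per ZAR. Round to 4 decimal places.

T = 18/12 years.
Growth of 1 INR over T: 1 + 0.0724×18/12 = 1.108600.
ZAR accumulates by 1 + 0.0848×18/12 = 1.127200.
So F = 3.3723 × 1.108600 / 1.127200 = 3.316653 (INR/ZAR).

3.3167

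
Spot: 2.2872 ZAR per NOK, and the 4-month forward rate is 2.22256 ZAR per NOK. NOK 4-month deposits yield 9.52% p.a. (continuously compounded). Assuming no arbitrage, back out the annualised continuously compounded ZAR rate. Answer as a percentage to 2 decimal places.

0.92%

T = 4/12 years.
CIP gives F = S · g_ZAR/g_NOK, so g_ZAR/g_NOK = 2.22256/2.2872 = 0.9717384.
NOK growth factor: e^(0.0952×4/12) = 1.0322422.
That pins the ZAR growth at 1.0030694.
r = ln(1.0030694)/(4/12) = 0.009194 → 0.92%.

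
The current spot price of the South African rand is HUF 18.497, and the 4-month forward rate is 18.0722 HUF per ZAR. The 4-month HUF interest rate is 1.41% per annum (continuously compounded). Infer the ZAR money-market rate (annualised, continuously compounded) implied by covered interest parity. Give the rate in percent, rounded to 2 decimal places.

T = 4/12 years.
By CIP, F/S equals the HUF-to-ZAR growth ratio: 18.0722/18.497 = 0.9770341.
The HUF side grows by e^(0.0141×4/12) = 1.0047111.
That pins the ZAR growth at 1.0283276.
r = ln(1.0283276)/(4/12) = 0.083801 → 8.38%.

8.38%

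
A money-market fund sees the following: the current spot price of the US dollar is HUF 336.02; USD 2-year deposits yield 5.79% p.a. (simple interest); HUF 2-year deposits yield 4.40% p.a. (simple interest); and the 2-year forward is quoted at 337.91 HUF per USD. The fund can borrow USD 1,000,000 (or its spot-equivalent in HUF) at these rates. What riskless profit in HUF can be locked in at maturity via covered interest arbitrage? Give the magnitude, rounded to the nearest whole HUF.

T = 2 years.
Invest the USD and cover forward: 1,000,000 × 1.115800 × 337.91 = HUF 377,039,978.00.
Convert at spot and invest in HUF: 1,000,000 × 336.02 × 1.088000 = HUF 365,589,760.00.
The quoted forward overvalues USD, so borrow HUF, buy USD at spot, deposit the USD at 5.79%, and sell the proceeds forward at 337.91.
The gap between the two covered legs is HUF 11,450,218.

HUF 11,450,218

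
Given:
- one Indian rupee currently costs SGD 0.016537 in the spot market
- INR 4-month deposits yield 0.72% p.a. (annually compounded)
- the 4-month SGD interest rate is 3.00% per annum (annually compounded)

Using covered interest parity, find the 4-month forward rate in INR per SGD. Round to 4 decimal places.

T = 4/12 years.
Growth of 1 SGD over T: (1 + 0.0300)^(4/12) = 1.00990163.
Growth of 1 INR over T: (1 + 0.0072)^(4/12) = 1.00239426.
So F = 0.016537 × 1.00990163 / 1.00239426 = 0.016660853 (SGD/INR).
Invert for INR per SGD: 1 / 0.016660853 = 60.0209.

60.0209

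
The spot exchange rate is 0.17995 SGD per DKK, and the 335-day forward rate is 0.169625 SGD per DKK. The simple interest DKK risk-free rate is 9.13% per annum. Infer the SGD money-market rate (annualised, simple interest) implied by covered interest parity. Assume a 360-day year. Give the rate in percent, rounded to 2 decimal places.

2.44%

T = 335/360 years.
CIP gives F = S · g_SGD/g_DKK, so g_SGD/g_DKK = 0.169625/0.17995 = 0.9426230.
The DKK side grows by 1 + 0.0913×335/360 = 1.0849597.
That pins the SGD growth at 1.022708.
r = (1.022708 − 1)/(335/360) = 0.024403 → 2.44%.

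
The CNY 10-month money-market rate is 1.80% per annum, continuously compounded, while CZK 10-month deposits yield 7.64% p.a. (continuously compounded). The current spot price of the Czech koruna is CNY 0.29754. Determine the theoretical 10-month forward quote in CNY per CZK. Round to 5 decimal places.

0.28341

T = 10/12 years.
CNY growth factor: e^(0.0180×10/12) = 1.0151131.
CZK accumulates by e^(0.0764×10/12) = 1.0657371.
Forward (CNY per CZK) = 0.29754 × 1.0151131 / 1.0657371 = 0.2834064.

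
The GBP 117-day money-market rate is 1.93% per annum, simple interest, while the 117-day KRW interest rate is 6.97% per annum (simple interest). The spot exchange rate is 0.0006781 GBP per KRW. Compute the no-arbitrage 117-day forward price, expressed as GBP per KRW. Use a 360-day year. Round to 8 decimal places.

T = 117/360 years.
Growth of 1 GBP over T: 1 + 0.0193×117/360 = 1.0062725.
KRW accumulates by 1 + 0.0697×117/360 = 1.0226525.
Forward (GBP per KRW) = 0.0006781 × 1.0062725 / 1.0226525 = 0.0006672388.

0.00066724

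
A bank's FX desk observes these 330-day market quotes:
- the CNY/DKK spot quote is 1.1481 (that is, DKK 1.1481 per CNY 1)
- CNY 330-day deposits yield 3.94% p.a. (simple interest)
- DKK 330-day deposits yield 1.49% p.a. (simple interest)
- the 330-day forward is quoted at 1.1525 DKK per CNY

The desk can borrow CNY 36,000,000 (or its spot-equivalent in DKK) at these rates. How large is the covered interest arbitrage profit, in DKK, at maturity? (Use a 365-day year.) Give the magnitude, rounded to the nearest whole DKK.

DKK 1,079,566

T = 330/365 years.
Invest the CNY and cover forward: 36,000,000 × 1.0356219178 × 1.1525 = DKK 42,967,953.37.
Convert at spot and invest in DKK: 36,000,000 × 1.1481 × 1.0134712329 = DKK 41,888,387.61.
The quoted forward overvalues CNY, so borrow DKK, buy CNY at spot, deposit the CNY at 3.94%, and sell the proceeds forward at 1.1525.
The gap between the two covered legs is DKK 1,079,566.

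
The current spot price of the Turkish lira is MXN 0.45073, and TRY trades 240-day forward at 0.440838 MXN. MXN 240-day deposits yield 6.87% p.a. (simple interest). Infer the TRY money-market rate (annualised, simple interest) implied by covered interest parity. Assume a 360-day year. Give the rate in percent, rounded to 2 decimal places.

10.39%

T = 240/360 years.
By CIP, F/S equals the MXN-to-TRY growth ratio: 0.440838/0.45073 = 0.9780534.
The MXN side grows by 1 + 0.0687×240/360 = 1.045800.
That pins the TRY growth at 1.0692668.
(1.0692668 − 1)/T = 0.103900, i.e. 10.39%.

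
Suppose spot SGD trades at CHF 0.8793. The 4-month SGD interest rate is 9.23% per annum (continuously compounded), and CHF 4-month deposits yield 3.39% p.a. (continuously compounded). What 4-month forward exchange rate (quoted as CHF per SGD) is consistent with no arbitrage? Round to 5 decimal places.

0.86235

T = 4/12 years.
CHF accumulates by e^(0.0339×4/12) = 1.0113641.
SGD accumulates by e^(0.0923×4/12) = 1.0312449.
Forward (CHF per SGD) = 0.8793 × 1.0113641 / 1.0312449 = 0.8623485.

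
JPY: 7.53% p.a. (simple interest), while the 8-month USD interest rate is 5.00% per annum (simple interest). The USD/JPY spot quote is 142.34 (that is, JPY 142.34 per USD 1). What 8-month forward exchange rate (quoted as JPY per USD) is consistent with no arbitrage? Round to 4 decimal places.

144.6634

T = 8/12 years.
JPY growth factor: 1 + 0.0753×8/12 = 1.050200.
USD accumulates by 1 + 0.0500×8/12 = 1.033333333.
Forward (JPY per USD) = 142.34 × 1.050200 / 1.033333333 = 144.663356.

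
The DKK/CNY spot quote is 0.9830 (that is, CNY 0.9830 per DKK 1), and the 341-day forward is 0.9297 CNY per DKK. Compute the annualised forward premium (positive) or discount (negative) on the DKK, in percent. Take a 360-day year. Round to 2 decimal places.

T = 341/360 years.
DKK trades forward at -5.42218% vs spot over the period.
Per annum: -0.0542218 / (341/360) = -0.057243 = -5.72%.

-5.72%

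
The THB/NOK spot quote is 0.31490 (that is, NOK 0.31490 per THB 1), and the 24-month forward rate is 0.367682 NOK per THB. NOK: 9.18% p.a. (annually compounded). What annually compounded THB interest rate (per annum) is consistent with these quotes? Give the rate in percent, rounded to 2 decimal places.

T = 2 years.
F/S = 0.367682/0.3149 = 1.1676151 = (growth of NOK) / (growth of THB).
The NOK side grows by (1 + 0.0918)^2 = 1.1920272.
Hence g_THB = 1.0209077.
r = 1.0209077^(1/2) − 1 = 0.010400 → 1.04%.

1.04%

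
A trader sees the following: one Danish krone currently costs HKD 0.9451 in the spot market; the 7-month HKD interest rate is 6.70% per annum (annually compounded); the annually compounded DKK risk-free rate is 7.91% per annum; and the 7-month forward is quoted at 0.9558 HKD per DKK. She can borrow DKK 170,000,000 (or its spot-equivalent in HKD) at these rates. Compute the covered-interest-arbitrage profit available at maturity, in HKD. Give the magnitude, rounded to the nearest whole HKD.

HKD 3,002,812

T = 7/12 years.
Invest the DKK and cover forward: 170,000,000 × 1.04540840463 × 0.9558 = HKD 169,864,230.03.
Convert at spot and invest in HKD: 170,000,000 × 0.9451 × 1.03855438717 = HKD 166,861,417.72.
The quoted forward overvalues DKK, so borrow HKD, buy DKK at spot, deposit the DKK at 7.91%, and sell the proceeds forward at 0.9558.
Profit = 169,864,230.03 − 166,861,417.72 = HKD 3,002,812.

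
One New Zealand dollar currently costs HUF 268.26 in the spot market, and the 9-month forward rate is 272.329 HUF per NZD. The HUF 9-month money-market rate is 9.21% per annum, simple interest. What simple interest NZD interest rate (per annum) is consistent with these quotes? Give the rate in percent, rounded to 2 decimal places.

T = 9/12 years.
By CIP, F/S equals the HUF-to-NZD growth ratio: 272.329/268.26 = 1.0151681.
The HUF side grows by 1 + 0.0921×9/12 = 1.069075.
Hence g_NZD = 1.0531015.
(1.0531015 − 1)/T = 0.070802, i.e. 7.08%.

7.08%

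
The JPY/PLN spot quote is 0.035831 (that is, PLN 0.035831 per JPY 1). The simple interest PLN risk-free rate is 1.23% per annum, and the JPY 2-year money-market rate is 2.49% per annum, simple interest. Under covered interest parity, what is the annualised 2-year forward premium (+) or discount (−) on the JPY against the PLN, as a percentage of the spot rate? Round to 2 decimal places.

T = 2 years.
CIP forward (PLN per JPY) = 0.035831 × 1.024600/1.049800 = 0.034970892.
(F − S)/S ÷ T = (0.034970892 − 0.035831)/0.035831/2 = -0.012002 → -1.20%.

-1.20%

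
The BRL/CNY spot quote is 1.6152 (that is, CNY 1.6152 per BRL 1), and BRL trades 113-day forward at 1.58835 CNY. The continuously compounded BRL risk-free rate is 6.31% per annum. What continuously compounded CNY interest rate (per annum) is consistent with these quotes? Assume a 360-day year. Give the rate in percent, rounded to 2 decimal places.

0.97%

T = 113/360 years.
F/S = 1.58835/1.6152 = 0.9833767 = (growth of CNY) / (growth of BRL).
BRL growth factor: e^(0.0631×113/360) = 1.0200038.
So the CNY growth factor = 1.003048.
r = ln(1.003048)/(113/360) = 0.009696 → 0.97%.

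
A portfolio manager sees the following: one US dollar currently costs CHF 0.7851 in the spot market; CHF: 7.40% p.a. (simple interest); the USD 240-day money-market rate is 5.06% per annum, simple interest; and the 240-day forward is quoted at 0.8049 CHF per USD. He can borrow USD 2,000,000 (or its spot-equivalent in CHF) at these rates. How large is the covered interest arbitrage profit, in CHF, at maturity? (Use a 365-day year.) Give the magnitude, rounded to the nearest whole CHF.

T = 240/365 years.
Keep in USD, deliver into the forward: 2,000,000·1.033271233·0.8049 = CHF 1,663,360.03.
Swap to CHF now, deposit: 2,000,000·0.7851·1.048657534 = CHF 1,646,602.06.
The quoted forward overvalues USD, so borrow CHF, buy USD at spot, deposit the USD at 5.06%, and sell the proceeds forward at 0.8049.
The gap between the two covered legs is CHF 16,758.

CHF 16,758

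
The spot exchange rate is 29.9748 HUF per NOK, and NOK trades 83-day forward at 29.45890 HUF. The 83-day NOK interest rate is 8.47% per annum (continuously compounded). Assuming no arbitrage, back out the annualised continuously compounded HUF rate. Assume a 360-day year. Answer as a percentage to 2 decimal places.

T = 83/360 years.
CIP gives F = S · g_HUF/g_NOK, so g_HUF/g_NOK = 29.4589/29.9748 = 0.9827889.
The NOK side grows by e^(0.0847×83/360) = 1.019720.
That pins the HUF growth at 1.0021695.
r = ln(1.0021695)/(83/360) = 0.009400 → 0.94%.

0.94%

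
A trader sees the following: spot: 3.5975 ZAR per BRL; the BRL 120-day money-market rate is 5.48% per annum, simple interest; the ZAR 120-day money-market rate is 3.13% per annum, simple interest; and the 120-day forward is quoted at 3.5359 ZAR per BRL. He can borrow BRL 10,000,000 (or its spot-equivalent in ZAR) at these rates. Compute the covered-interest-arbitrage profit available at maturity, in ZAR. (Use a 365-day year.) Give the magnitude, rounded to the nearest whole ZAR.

T = 120/365 years.
Keep in BRL, deliver into the forward: 10,000,000·1.0180164384·3.5359 = ZAR 35,996,043.25.
Swap to ZAR now, deposit: 10,000,000·3.5975·1.010290411 = ZAR 36,345,197.54.
The quoted forward undervalues BRL, so borrow BRL, convert to ZAR at spot, deposit the ZAR at 3.13%, and buy BRL forward at 3.5359 to cover the loan.
Profit = 36,345,197.54 − 35,996,043.25 = ZAR 349,154.

ZAR 349,154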